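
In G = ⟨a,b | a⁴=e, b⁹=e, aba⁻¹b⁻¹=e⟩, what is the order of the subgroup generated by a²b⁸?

|⟨a²b⁸⟩| equals the order of a²b⁸. Compute successive powers until reaching e:
  (a²b⁸)¹ = a²b⁸, (a²b⁸)² = b⁷, (a²b⁸)³ = a²b⁶, (a²b⁸)⁴ = b⁵, (a²b⁸)⁵ = a²b⁴, (a²b⁸)⁶ = b³, (a²b⁸)⁷ = a²b², (a²b⁸)⁸ = b, (a²b⁸)⁹ = a², (a²b⁸)¹⁰ = b⁸, (a²b⁸)¹¹ = a²b⁷, (a²b⁸)¹² = b⁶, (a²b⁸)¹³ = a²b⁵, (a²b⁸)¹⁴ = b⁴, (a²b⁸)¹⁵ = a²b³, (a²b⁸)¹⁶ = b², (a²b⁸)¹⁷ = a²b, (a²b⁸)¹⁸ = e.
The smallest positive k with (a²b⁸)ᵏ = e is 18, so |⟨a²b⁸⟩| = 18.

Answer: 18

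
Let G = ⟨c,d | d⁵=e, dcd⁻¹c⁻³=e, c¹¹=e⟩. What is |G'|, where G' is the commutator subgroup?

G' = [G, G] is generated by all commutators. The generator-pair commutators are: [c, d] = c⁹.
The subgroup they normally generate is {e, c, c², c³, c⁴, c⁵, c⁶, c⁷, c⁸, c⁹, c¹⁰}, of order 11.
Check: |G/G'| = 55/11 = 5 is the order of the abelianisation.

Answer: 11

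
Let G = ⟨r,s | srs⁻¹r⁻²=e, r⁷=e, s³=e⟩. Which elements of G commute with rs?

⟨rs⟩ ⊆ C_G(rs) since powers of rs commute with rs; so |C_G(rs)| ≥ |⟨rs⟩| = 3.
By orbit–stabilizer, |C_G(rs)| = |G| / |conj. class of rs| = 21 / 7 = 3.
The 3 elements commuting with rs are {e, rs, r³s²}.

Answer: {e, rs, r³s²}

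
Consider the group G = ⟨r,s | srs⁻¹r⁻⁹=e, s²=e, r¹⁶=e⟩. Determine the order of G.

Enumerate words in the generators, reducing via the relations: the distinct elements are
  {e, r, s, rs, r², r³, r⁴, r⁵, r⁶, r⁷, r⁸, r⁹, r²s, r³s, r¹², r¹³, r¹¹, r¹⁰, r¹⁴, r¹⁵, r⁴s, r⁵s, r⁶s, r⁷s, r⁸s, r⁹s, r¹²s, r¹³s, r¹¹s, r¹⁰s, r¹⁴s, r¹⁵s}.
No further products give new elements, so |G| = 32.

Answer: 32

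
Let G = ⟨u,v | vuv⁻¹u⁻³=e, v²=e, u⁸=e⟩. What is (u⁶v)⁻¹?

The order of (u⁶v) is 2 (smallest k with (u⁶v)ᵏ = e), so (u⁶v)⁻¹ = (u⁶v)¹ = u⁶v.
Check: (u⁶v) · (u⁶v) → (u⁶v) · u⁶ = v;   v · v = e, giving e as required.

Answer: u⁶v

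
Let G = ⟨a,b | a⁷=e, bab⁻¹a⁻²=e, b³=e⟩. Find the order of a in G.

Compute successive powers until reaching e:
  a¹ = a, a² = a², a³ = a³, a⁴ = a⁴, a⁵ = a⁵, a⁶ = a⁶, a⁷ = e.
The smallest positive k with aᵏ = e is 7.

Answer: 7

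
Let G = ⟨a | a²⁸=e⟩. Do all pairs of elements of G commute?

G has a single generator, so G is cyclic and hence abelian.

Answer: Yes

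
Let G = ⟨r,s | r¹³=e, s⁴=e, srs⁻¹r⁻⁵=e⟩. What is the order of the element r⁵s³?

Compute successive powers until reaching e:
  (r⁵s³)¹ = r⁵s³, (r⁵s³)² = r⁶s², (r⁵s³)³ = rs, (r⁵s³)⁴ = e.
The smallest positive k with (r⁵s³)ᵏ = e is 4.

Answer: 4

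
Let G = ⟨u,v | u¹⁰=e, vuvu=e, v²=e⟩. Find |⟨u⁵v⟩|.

|⟨u⁵v⟩| equals the order of u⁵v. Compute successive powers until reaching e:
  (u⁵v)¹ = u⁵v, (u⁵v)² = e.
The smallest positive k with (u⁵v)ᵏ = e is 2, so |⟨u⁵v⟩| = 2.

Answer: 2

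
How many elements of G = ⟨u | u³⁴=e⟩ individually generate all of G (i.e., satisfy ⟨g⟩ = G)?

G is cyclic of order 34. An element generates G iff its order is 34, and a cyclic group of order 34 has exactly φ(34) = 16 such elements.

Answer: 16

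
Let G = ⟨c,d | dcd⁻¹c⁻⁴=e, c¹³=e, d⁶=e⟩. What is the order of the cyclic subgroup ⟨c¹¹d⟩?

|⟨c¹¹d⟩| equals the order of c¹¹d. Compute successive powers until reaching e:
  (c¹¹d)¹ = c¹¹d, (c¹¹d)² = c³d², (c¹¹d)³ = c¹⁰d³, (c¹¹d)⁴ = c¹²d⁴, (c¹¹d)⁵ = c⁷d⁵, (c¹¹d)⁶ = e.
The smallest positive k with (c¹¹d)ᵏ = e is 6, so |⟨c¹¹d⟩| = 6.

Answer: 6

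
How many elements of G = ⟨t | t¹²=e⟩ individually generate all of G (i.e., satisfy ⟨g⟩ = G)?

G is cyclic of order 12. An element generates G iff its order is 12, and a cyclic group of order 12 has exactly φ(12) = 4 such elements.

Answer: 4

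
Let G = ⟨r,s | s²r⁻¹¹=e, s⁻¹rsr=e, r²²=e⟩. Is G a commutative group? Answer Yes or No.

r·s = rs but s·r = r¹⁰s⁻¹, so r·s ≠ s·r and G is not abelian.

Answer: No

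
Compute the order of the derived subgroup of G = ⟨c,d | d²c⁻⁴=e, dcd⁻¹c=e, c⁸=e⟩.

G' = [G, G] is generated by all commutators. The generator-pair commutators are: [c, d] = c².
The subgroup they normally generate is {e, c², c⁴, c⁶}, of order 4.
Check: |G/G'| = 16/4 = 4 is the order of the abelianisation.

Answer: 4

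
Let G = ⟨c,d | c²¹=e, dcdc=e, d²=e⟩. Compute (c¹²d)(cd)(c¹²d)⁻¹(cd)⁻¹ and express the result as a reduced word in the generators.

[(c¹²d), (cd)] = (c¹²d)·(cd)·(c¹²d)⁻¹·(cd)⁻¹.
  (c¹²d) · (cd) = c¹¹
  (c¹¹) · (c¹²d) = c²d
  (c²d) · (cd) = c

Answer: c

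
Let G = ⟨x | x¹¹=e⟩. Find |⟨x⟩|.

|⟨x⟩| equals the order of x. Compute successive powers until reaching e:
  x¹ = x, x² = x², x³ = x³, x⁴ = x⁴, x⁵ = x⁵, x⁶ = x⁶, x⁷ = x⁷, x⁸ = x⁸, x⁹ = x⁹, x¹⁰ = x¹⁰, x¹¹ = e.
The smallest positive k with xᵏ = e is 11, so |⟨x⟩| = 11.

Answer: 11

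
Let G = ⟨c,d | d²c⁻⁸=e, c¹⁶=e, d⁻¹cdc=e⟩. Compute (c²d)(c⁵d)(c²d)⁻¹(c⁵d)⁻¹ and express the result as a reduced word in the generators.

[(c²d), (c⁵d)] = (c²d)·(c⁵d)·(c²d)⁻¹·(c⁵d)⁻¹.
  (c²d) · (c⁵d) = c⁵
  (c⁵) · (c²d⁻¹) = c⁷d⁻¹
  (c⁷d⁻¹) · (c⁵d⁻¹) = c¹⁰

Answer: c¹⁰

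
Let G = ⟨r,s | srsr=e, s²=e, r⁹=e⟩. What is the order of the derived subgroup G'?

G' = [G, G] is generated by all commutators. The generator-pair commutators are: [r, s] = r².
The subgroup they normally generate is {e, r, r², r³, r⁴, r⁵, r⁶, r⁷, r⁸}, of order 9.
Check: |G/G'| = 18/9 = 2 is the order of the abelianisation.

Answer: 9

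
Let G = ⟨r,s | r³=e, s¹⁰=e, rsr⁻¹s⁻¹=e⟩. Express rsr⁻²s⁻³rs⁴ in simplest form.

Multiply left to right, reducing at each step:
  r · s = rs
  (rs) · r⁻² = r²s
  (r²s) · s⁻³ = r²s⁸
  (r²s⁸) · r = s⁸
  (s⁸) · s⁴ = s²

Answer: s²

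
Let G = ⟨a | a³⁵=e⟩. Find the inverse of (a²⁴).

The order of (a²⁴) is 35 (smallest k with (a²⁴)ᵏ = e), so (a²⁴)⁻¹ = (a²⁴)³⁴ = a¹¹.
Check: (a²⁴) · (a¹¹) → (a²⁴) · a¹¹ = e, giving e as required.

Answer: a¹¹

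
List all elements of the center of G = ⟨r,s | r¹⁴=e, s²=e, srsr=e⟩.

An element z ∈ Z(G) iff z commutes with every generator.
For example r⁷ is central: (r⁷)·r = r⁸ = r·(r⁷); (r⁷)·s = r⁷s = s·(r⁷).
Whereas r ∉ Z(G) since r·s = rs ≠ r¹³s = s·r.
Checking each of the 28 elements this way gives Z(G) = {e, r⁷}, of order 2.

Answer: {e, r⁷}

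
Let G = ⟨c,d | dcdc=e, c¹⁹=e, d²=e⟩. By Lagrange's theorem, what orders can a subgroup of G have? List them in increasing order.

|G| = 38 = 2 · 19. By Lagrange's theorem the order of any subgroup divides 38; the divisors of 38 are 1, 2, 19, 38.

Answer: 1, 2, 19, 38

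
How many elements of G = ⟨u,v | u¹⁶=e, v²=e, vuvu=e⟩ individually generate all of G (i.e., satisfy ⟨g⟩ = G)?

⟨g⟩ = G would require ord(g) = |G| = 32, but the maximum element order in G is 16 < 32. So G is not cyclic and no single element generates it: the count is 0.

Answer: 0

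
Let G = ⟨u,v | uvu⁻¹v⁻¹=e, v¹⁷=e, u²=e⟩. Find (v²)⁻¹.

The order of (v²) is 17 (smallest k with (v²)ᵏ = e), so (v²)⁻¹ = (v²)¹⁶ = v¹⁵.
Check: (v²) · (v¹⁵) → (v²) · v¹⁵ = e, giving e as required.

Answer: v¹⁵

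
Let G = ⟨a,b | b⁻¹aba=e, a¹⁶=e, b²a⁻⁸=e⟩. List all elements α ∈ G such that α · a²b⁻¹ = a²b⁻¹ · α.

⟨a²b⁻¹⟩ ⊆ C_G(a²b⁻¹) since powers of a²b⁻¹ commute with a²b⁻¹; so |C_G(a²b⁻¹)| ≥ |⟨a²b⁻¹⟩| = 4.
By orbit–stabilizer, |C_G(a²b⁻¹)| = |G| / |conj. class of a²b⁻¹| = 32 / 8 = 4.
The 4 elements commuting with a²b⁻¹ are {e, a⁸, a²b, a²b⁻¹}.

Answer: {e, a⁸, a²b, a²b⁻¹}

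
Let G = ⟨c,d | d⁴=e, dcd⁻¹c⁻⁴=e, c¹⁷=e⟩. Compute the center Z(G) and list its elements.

An element z ∈ Z(G) iff z commutes with every generator.
For example e is central: e·c = c = c·e; e·d = d = d·e.
Whereas c ∉ Z(G) since c·d = cd ≠ c⁴d = d·c.
Checking each of the 68 elements this way gives Z(G) = {e}, of order 1.

Answer: {e}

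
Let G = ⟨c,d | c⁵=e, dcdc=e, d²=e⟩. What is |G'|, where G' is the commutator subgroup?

G' = [G, G] is generated by all commutators. The generator-pair commutators are: [c, d] = c².
The subgroup they normally generate is {e, c, c², c³, c⁴}, of order 5.
Check: |G/G'| = 10/5 = 2 is the order of the abelianisation.

Answer: 5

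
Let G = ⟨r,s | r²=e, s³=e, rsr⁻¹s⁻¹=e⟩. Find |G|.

Enumerate words in the generators, reducing via the relations: the distinct elements are
  {e, r, s, rs, s², rs²}.
No further products give new elements, so |G| = 6.

Answer: 6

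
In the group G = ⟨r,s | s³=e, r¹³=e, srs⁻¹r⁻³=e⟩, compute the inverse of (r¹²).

The order of (r¹²) is 13 (smallest k with (r¹²)ᵏ = e), so (r¹²)⁻¹ = (r¹²)¹² = r.
Check: (r¹²) · r → (r¹²) · r = e, giving e as required.

Answer: r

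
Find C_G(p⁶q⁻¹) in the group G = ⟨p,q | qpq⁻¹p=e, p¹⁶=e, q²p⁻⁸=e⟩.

⟨p⁶q⁻¹⟩ ⊆ C_G(p⁶q⁻¹) since powers of p⁶q⁻¹ commute with p⁶q⁻¹; so |C_G(p⁶q⁻¹)| ≥ |⟨p⁶q⁻¹⟩| = 4.
By orbit–stabilizer, |C_G(p⁶q⁻¹)| = |G| / |conj. class of p⁶q⁻¹| = 32 / 8 = 4.
The 4 elements commuting with p⁶q⁻¹ are {e, p⁸, p⁶q, p⁶q⁻¹}.

Answer: {e, p⁸, p⁶q, p⁶q⁻¹}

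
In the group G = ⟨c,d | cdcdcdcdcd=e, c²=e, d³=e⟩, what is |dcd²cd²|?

Compute successive powers until reaching e:
  (dcd²cd²)¹ = dcd²cd², (dcd²cd²)² = dcdcd², (dcd²cd²)³ = e.
The smallest positive k with (dcd²cd²)ᵏ = e is 3.

Answer: 3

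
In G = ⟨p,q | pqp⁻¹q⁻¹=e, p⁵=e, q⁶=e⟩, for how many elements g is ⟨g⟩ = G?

G is cyclic of order 30. An element generates G iff its order is 30, and a cyclic group of order 30 has exactly φ(30) = 8 such elements.

Answer: 8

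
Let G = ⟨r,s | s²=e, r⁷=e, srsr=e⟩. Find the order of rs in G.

Compute successive powers until reaching e:
  (rs)¹ = rs, (rs)² = e.
The smallest positive k with (rs)ᵏ = e is 2.

Answer: 2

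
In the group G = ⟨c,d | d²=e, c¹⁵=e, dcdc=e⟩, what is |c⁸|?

Compute successive powers until reaching e:
  (c⁸)¹ = c⁸, (c⁸)² = c, (c⁸)³ = c⁹, (c⁸)⁴ = c², (c⁸)⁵ = c¹⁰, (c⁸)⁶ = c³, (c⁸)⁷ = c¹¹, (c⁸)⁸ = c⁴, (c⁸)⁹ = c¹², (c⁸)¹⁰ = c⁵, (c⁸)¹¹ = c¹³, (c⁸)¹² = c⁶, (c⁸)¹³ = c¹⁴, (c⁸)¹⁴ = c⁷, (c⁸)¹⁵ = e.
The smallest positive k with (c⁸)ᵏ = e is 15.

Answer: 15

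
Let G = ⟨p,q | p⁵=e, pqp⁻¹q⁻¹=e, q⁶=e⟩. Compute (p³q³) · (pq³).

Compute (p³q³) · (pq³) by multiplying left to right and reducing via the relations at each step:
  (p³q³) · p = p⁴q³
  (p⁴q³) · q³ = p⁴

Answer: p⁴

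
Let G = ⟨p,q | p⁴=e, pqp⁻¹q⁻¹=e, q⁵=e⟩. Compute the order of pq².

Compute successive powers until reaching e:
  (pq²)¹ = pq², (pq²)² = p²q⁴, (pq²)³ = p³q, (pq²)⁴ = q³, (pq²)⁵ = p, (pq²)⁶ = p²q², (pq²)⁷ = p³q⁴, (pq²)⁸ = q, (pq²)⁹ = pq³, (pq²)¹⁰ = p², (pq²)¹¹ = p³q², (pq²)¹² = q⁴, (pq²)¹³ = pq, (pq²)¹⁴ = p²q³, (pq²)¹⁵ = p³, (pq²)¹⁶ = q², (pq²)¹⁷ = pq⁴, (pq²)¹⁸ = p²q, (pq²)¹⁹ = p³q³, (pq²)²⁰ = e.
The smallest positive k with (pq²)ᵏ = e is 20.

Answer: 20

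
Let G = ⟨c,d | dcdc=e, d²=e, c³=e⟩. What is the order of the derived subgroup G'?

G' = [G, G] is generated by all commutators. The generator-pair commutators are: [c, d] = c².
The subgroup they normally generate is {e, c, c²}, of order 3.
Check: |G/G'| = 6/3 = 2 is the order of the abelianisation.

Answer: 3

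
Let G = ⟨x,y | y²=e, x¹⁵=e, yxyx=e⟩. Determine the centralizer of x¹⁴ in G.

⟨x¹⁴⟩ ⊆ C_G(x¹⁴) since powers of x¹⁴ commute with x¹⁴; so |C_G(x¹⁴)| ≥ |⟨x¹⁴⟩| = 15.
By orbit–stabilizer, |C_G(x¹⁴)| = |G| / |conj. class of x¹⁴| = 30 / 2 = 15.
The 15 elements commuting with x¹⁴ are {e, x, x², x³, x⁴, x⁵, x⁶, x⁷, x⁸, x⁹, x¹⁰, x¹¹, x¹², x¹³, x¹⁴}.

Answer: {e, x, x², x³, x⁴, x⁵, x⁶, x⁷, x⁸, x⁹, x¹⁰, x¹¹, x¹², x¹³, x¹⁴}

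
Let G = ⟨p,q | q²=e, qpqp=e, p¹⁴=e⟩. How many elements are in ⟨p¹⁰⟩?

|⟨p¹⁰⟩| equals the order of p¹⁰. Compute successive powers until reaching e:
  (p¹⁰)¹ = p¹⁰, (p¹⁰)² = p⁶, (p¹⁰)³ = p², (p¹⁰)⁴ = p¹², (p¹⁰)⁵ = p⁸, (p¹⁰)⁶ = p⁴, (p¹⁰)⁷ = e.
The smallest positive k with (p¹⁰)ᵏ = e is 7, so |⟨p¹⁰⟩| = 7.

Answer: 7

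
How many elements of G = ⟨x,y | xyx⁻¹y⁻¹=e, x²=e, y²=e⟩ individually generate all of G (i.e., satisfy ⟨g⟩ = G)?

⟨g⟩ = G would require ord(g) = |G| = 4, but the maximum element order in G is 2 < 4. So G is not cyclic and no single element generates it: the count is 0.

Answer: 0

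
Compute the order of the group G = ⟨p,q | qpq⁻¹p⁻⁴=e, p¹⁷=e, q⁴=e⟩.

Enumerate words in the generators, reducing via the relations: the distinct elements are
  {e, p, q, pq, p², p³, p⁴, p⁵, p⁶, p⁷, p⁸, p⁹, q², q³, pq², pq³, p²q, p³q, p¹², p¹³, p¹¹, p¹⁰, p¹⁴, p¹⁵, p¹⁶, p⁴q, p⁵q, p⁶q, p⁷q, p⁸q, p⁹q, p²q², p²q³, p³q², p³q³, p¹²q, p¹³q, p¹¹q, p¹⁰q, p¹⁴q, p¹⁵q, p¹⁶q, p⁴q², p⁴q³, p⁵q², p⁵q³, p⁶q², p⁶q³, p⁷q², p⁷q³, p⁸q², p⁸q³, p⁹q², p⁹q³, p¹²q², p¹²q³, p¹³q², p¹³q³, p¹¹q², p¹¹q³, p¹⁰q², p¹⁰q³, p¹⁴q², p¹⁴q³, p¹⁵q², p¹⁵q³, p¹⁶q², p¹⁶q³}.
No further products give new elements, so |G| = 68.

Answer: 68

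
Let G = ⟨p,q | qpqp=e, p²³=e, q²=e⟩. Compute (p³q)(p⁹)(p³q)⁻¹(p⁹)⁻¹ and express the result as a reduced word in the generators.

[(p³q), (p⁹)] = (p³q)·(p⁹)·(p³q)⁻¹·(p⁹)⁻¹.
  (p³q) · (p⁹) = p¹⁷q
  (p¹⁷q) · (p³q) = p¹⁴
  (p¹⁴) · (p¹⁴) = p⁵

Answer: p⁵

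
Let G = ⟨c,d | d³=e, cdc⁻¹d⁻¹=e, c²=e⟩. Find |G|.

Enumerate words in the generators, reducing via the relations: the distinct elements are
  {c, d, e, cd, d², cd²}.
No further products give new elements, so |G| = 6.

Answer: 6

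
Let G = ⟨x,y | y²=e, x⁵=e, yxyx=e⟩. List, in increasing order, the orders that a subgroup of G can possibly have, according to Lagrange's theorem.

|G| = 10 = 2 · 5. By Lagrange's theorem the order of any subgroup divides 10; the divisors of 10 are 1, 2, 5, 10.

Answer: 1, 2, 5, 10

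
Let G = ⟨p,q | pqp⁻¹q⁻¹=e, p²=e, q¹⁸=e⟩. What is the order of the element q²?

Compute successive powers until reaching e:
  (q²)¹ = q², (q²)² = q⁴, (q²)³ = q⁶, (q²)⁴ = q⁸, (q²)⁵ = q¹⁰, (q²)⁶ = q¹², (q²)⁷ = q¹⁴, (q²)⁸ = q¹⁶, (q²)⁹ = e.
The smallest positive k with (q²)ᵏ = e is 9.

Answer: 9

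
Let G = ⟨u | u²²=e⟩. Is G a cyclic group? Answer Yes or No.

|G| = 22. The element u has order 22 (its powers give 22 distinct elements), so ⟨u⟩ = G and G is cyclic.

Answer: Yes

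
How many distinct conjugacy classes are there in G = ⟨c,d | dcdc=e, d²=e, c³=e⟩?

The conjugacy classes (representative and size) are:
  [e] (size 1), [c] (size 2), [cd] (size 3).
Class equation: 1 + 2 + 3 = 6 = |G|. So G has 3 conjugacy classes.

Answer: 3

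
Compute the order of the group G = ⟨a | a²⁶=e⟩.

G is generated by a single element, so G is cyclic. The relator gives a²⁶ = e and no smaller power is forced to be e, so the 26 powers {a, e, a², a³, a⁴, a⁵, a⁶, a⁷, a⁸, a⁹, a²², a²³, a²¹, a²⁰, a²⁴, a²⁵, a¹², a¹³, a¹¹, a¹⁰, a¹⁴, a¹⁵, a¹⁶, a¹⁷, a¹⁸, a¹⁹} are distinct. Hence |G| = 26.

Answer: 26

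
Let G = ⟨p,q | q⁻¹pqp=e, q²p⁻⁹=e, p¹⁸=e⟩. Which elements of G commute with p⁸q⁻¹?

⟨p⁸q⁻¹⟩ ⊆ C_G(p⁸q⁻¹) since powers of p⁸q⁻¹ commute with p⁸q⁻¹; so |C_G(p⁸q⁻¹)| ≥ |⟨p⁸q⁻¹⟩| = 4.
By orbit–stabilizer, |C_G(p⁸q⁻¹)| = |G| / |conj. class of p⁸q⁻¹| = 36 / 9 = 4.
The 4 elements commuting with p⁸q⁻¹ are {e, p⁹, p⁸q, p⁸q⁻¹}.

Answer: {e, p⁹, p⁸q, p⁸q⁻¹}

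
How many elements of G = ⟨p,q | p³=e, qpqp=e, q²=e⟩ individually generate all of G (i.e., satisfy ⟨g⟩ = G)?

⟨g⟩ = G would require ord(g) = |G| = 6, but the maximum element order in G is 3 < 6. So G is not cyclic and no single element generates it: the count is 0.

Answer: 0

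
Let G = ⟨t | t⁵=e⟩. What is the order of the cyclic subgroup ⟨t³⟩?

|⟨t³⟩| equals the order of t³. Compute successive powers until reaching e:
  (t³)¹ = t³, (t³)² = t, (t³)³ = t⁴, (t³)⁴ = t², (t³)⁵ = e.
The smallest positive k with (t³)ᵏ = e is 5, so |⟨t³⟩| = 5.

Answer: 5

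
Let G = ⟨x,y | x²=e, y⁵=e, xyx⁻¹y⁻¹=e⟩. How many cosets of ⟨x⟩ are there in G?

First find ord(x) by computing successive powers:
  x¹ = x, x² = e.
So |⟨x⟩| = ord(x) = 2. With |G| = 10, by Lagrange [G : ⟨x⟩] = 10/2 = 5.

Answer: 5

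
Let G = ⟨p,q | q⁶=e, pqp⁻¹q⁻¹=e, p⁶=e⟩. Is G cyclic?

|G| = 36, but the maximum element order in G is 6 < 36. No single element generates all of G, so G is not cyclic.

Answer: No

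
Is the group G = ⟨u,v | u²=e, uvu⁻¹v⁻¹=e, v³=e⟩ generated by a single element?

|G| = 6. The element uv has order 6 (its powers give 6 distinct elements), so ⟨uv⟩ = G and G is cyclic.

Answer: Yes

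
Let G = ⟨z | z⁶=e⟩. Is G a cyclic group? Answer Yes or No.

|G| = 6. The element z has order 6 (its powers give 6 distinct elements), so ⟨z⟩ = G and G is cyclic.

Answer: Yes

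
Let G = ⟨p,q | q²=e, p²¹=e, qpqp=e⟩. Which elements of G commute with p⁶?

⟨p⁶⟩ ⊆ C_G(p⁶) since powers of p⁶ commute with p⁶; so |C_G(p⁶)| ≥ |⟨p⁶⟩| = 7.
By orbit–stabilizer, |C_G(p⁶)| = |G| / |conj. class of p⁶| = 42 / 2 = 21.
The 21 elements commuting with p⁶ are {e, p, p², p³, p⁴, p⁵, p⁶, p⁷, p⁸, p⁹, p¹⁰, p¹¹, p¹², p¹³, p¹⁴, p¹⁵, p¹⁶, p¹⁷, p¹⁸, p¹⁹, p²⁰}.

Answer: {e, p, p², p³, p⁴, p⁵, p⁶, p⁷, p⁸, p⁹, p¹⁰, p¹¹, p¹², p¹³, p¹⁴, p¹⁵, p¹⁶, p¹⁷, p¹⁸, p¹⁹, p²⁰}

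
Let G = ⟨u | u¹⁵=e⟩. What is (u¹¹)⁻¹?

The order of (u¹¹) is 15 (smallest k with (u¹¹)ᵏ = e), so (u¹¹)⁻¹ = (u¹¹)¹⁴ = u⁴.
Check: (u¹¹) · (u⁴) → (u¹¹) · u⁴ = e, giving e as required.

Answer: u⁴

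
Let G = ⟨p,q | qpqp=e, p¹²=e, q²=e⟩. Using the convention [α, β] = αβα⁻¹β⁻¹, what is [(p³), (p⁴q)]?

[(p³), (p⁴q)] = (p³)·(p⁴q)·(p³)⁻¹·(p⁴q)⁻¹.
  (p³) · (p⁴q) = p⁷q
  (p⁷q) · (p⁹) = p¹⁰q
  (p¹⁰q) · (p⁴q) = p⁶

Answer: p⁶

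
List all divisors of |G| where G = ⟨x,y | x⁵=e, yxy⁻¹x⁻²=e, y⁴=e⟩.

|G| = 20 = 2² · 5. By Lagrange's theorem the order of any subgroup divides 20; the divisors of 20 are 1, 2, 4, 5, 10, 20.

Answer: 1, 2, 4, 5, 10, 20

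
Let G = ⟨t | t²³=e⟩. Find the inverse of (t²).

The order of (t²) is 23 (smallest k with (t²)ᵏ = e), so (t²)⁻¹ = (t²)²² = t²¹.
Check: (t²) · (t²¹) → (t²) · t²¹ = e, giving e as required.

Answer: t²¹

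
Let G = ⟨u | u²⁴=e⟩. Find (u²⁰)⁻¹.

The order of (u²⁰) is 6 (smallest k with (u²⁰)ᵏ = e), so (u²⁰)⁻¹ = (u²⁰)⁵ = u⁴.
Check: (u²⁰) · (u⁴) → (u²⁰) · u⁴ = e, giving e as required.

Answer: u⁴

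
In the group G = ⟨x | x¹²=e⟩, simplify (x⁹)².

Compute successive powers of (x⁹), reducing at each step:
  (x⁹)²: (x⁹) · x⁹ = x⁶

Answer: x⁶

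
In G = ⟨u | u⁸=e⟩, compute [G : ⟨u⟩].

First find ord(u) by computing successive powers:
  u¹ = u, u² = u², u³ = u³, u⁴ = u⁴, u⁵ = u⁵, u⁶ = u⁶, u⁷ = u⁷, u⁸ = e.
So |⟨u⟩| = ord(u) = 8. With |G| = 8, by Lagrange [G : ⟨u⟩] = 8/8 = 1.

Answer: 1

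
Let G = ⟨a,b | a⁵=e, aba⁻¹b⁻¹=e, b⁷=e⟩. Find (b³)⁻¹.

The order of (b³) is 7 (smallest k with (b³)ᵏ = e), so (b³)⁻¹ = (b³)⁶ = b⁴.
Check: (b³) · (b⁴) → (b³) · b⁴ = e, giving e as required.

Answer: b⁴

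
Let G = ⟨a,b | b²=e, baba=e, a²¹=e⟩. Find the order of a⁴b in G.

Compute successive powers until reaching e:
  (a⁴b)¹ = a⁴b, (a⁴b)² = e.
The smallest positive k with (a⁴b)ᵏ = e is 2.

Answer: 2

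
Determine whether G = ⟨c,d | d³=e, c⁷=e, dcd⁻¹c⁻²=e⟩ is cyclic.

Every cyclic group is abelian. But c·d = cd while d·c = c²d, so c·d ≠ d·c and G is not abelian. Hence G is not cyclic.

Answer: No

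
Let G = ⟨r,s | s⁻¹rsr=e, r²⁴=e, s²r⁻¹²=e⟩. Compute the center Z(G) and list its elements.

An element z ∈ Z(G) iff z commutes with every generator.
For example r¹² is central: (r¹²)·r = r¹³ = r·(r¹²); (r¹²)·s = s⁻¹ = s·(r¹²).
Whereas r ∉ Z(G) since r·s = rs ≠ r¹¹s⁻¹ = s·r.
Checking each of the 48 elements this way gives Z(G) = {e, r¹²}, of order 2.

Answer: {e, r¹²}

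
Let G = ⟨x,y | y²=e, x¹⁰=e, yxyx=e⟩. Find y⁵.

Compute successive powers of y, reducing at each step:
  y²: y · y = e
  y³: e · y = y
  y⁴: y · y = e
  y⁵: e · y = y

Answer: y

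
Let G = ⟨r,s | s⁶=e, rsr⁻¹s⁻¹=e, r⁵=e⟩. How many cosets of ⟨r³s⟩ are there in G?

First find ord(r³s) by computing successive powers:
  (r³s)¹ = r³s, (r³s)² = rs², (r³s)³ = r⁴s³, (r³s)⁴ = r²s⁴, (r³s)⁵ = s⁵, (r³s)⁶ = r³, (r³s)⁷ = rs, (r³s)⁸ = r⁴s², (r³s)⁹ = r²s³, (r³s)¹⁰ = s⁴, (r³s)¹¹ = r³s⁵, (r³s)¹² = r, (r³s)¹³ = r⁴s, (r³s)¹⁴ = r²s², (r³s)¹⁵ = s³, (r³s)¹⁶ = r³s⁴, (r³s)¹⁷ = rs⁵, (r³s)¹⁸ = r⁴, (r³s)¹⁹ = r²s, (r³s)²⁰ = s², (r³s)²¹ = r³s³, (r³s)²² = rs⁴, (r³s)²³ = r⁴s⁵, (r³s)²⁴ = r², (r³s)²⁵ = s, (r³s)²⁶ = r³s², (r³s)²⁷ = rs³, (r³s)²⁸ = r⁴s⁴, (r³s)²⁹ = r²s⁵, (r³s)³⁰ = e.
So |⟨r³s⟩| = ord(r³s) = 30. With |G| = 30, by Lagrange [G : ⟨r³s⟩] = 30/30 = 1.

Answer: 1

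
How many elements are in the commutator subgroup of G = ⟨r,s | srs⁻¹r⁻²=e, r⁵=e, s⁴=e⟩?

G' = [G, G] is generated by all commutators. The generator-pair commutators are: [r, s] = r⁴.
The subgroup they normally generate is {e, r, r², r³, r⁴}, of order 5.
Check: |G/G'| = 20/5 = 4 is the order of the abelianisation.

Answer: 5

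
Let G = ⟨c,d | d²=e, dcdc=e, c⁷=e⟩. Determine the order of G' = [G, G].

G' = [G, G] is generated by all commutators. The generator-pair commutators are: [c, d] = c².
The subgroup they normally generate is {e, c, c², c³, c⁴, c⁵, c⁶}, of order 7.
Check: |G/G'| = 14/7 = 2 is the order of the abelianisation.

Answer: 7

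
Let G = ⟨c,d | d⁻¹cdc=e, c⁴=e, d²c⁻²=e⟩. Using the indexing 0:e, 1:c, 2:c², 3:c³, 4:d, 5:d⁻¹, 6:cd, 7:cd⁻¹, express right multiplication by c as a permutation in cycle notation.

(0 1 2 3)(4 7 5 6)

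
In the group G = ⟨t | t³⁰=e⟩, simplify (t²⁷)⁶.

Compute successive powers of (t²⁷), reducing at each step:
  (t²⁷)²: (t²⁷) · t²⁷ = t²⁴
  (t²⁷)³: (t²⁴) · t²⁷ = t²¹
  (t²⁷)⁴: (t²¹) · t²⁷ = t¹⁸
  (t²⁷)⁵: (t¹⁸) · t²⁷ = t¹⁵
  (t²⁷)⁶: (t¹⁵) · t²⁷ = t¹²

Answer: t¹²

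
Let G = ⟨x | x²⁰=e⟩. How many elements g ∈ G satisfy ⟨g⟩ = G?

G is cyclic of order 20. An element generates G iff its order is 20, and a cyclic group of order 20 has exactly φ(20) = 8 such elements.

Answer: 8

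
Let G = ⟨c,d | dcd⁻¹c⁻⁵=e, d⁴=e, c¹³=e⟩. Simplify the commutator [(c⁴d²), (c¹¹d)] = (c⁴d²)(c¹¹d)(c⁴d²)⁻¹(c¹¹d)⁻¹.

[(c⁴d²), (c¹¹d)] = (c⁴d²)·(c¹¹d)·(c⁴d²)⁻¹·(c¹¹d)⁻¹.
  (c⁴d²) · (c¹¹d) = c⁶d³
  (c⁶d³) · (c⁴d²) = c¹²d
  (c¹²d) · (c³d³) = c

Answer: c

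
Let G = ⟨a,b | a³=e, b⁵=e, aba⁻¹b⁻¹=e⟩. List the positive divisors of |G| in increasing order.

|G| = 15 = 3 · 5. By Lagrange's theorem the order of any subgroup divides 15; the divisors of 15 are 1, 3, 5, 15.

Answer: 1, 3, 5, 15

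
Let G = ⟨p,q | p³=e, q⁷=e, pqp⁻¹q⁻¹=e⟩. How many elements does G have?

Enumerate words in the generators, reducing via the relations: the distinct elements are
  {e, p, q, pq, p², q², q³, q⁴, q⁵, q⁶, pq², pq³, pq⁴, pq⁵, pq⁶, p²q, p²q², p²q³, p²q⁴, p²q⁵, p²q⁶}.
No further products give new elements, so |G| = 21.

Answer: 21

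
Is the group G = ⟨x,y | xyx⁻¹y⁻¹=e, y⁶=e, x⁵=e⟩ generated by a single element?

|G| = 30. The element xy has order 30 (its powers give 30 distinct elements), so ⟨xy⟩ = G and G is cyclic.

Answer: Yes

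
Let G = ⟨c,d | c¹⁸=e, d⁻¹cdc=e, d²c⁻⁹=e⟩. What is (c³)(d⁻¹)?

Compute (c³) · (d⁻¹) by multiplying left to right and reducing via the relations at each step:
  (c³) · d⁻¹ = c³d⁻¹

Answer: c³d⁻¹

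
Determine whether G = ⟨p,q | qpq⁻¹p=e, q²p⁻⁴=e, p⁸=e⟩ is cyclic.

Every cyclic group is abelian. But p·q = pq while q·p = p³q⁻¹, so p·q ≠ q·p and G is not abelian. Hence G is not cyclic.

Answer: No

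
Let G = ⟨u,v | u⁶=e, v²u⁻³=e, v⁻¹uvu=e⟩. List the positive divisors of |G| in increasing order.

|G| = 12 = 2² · 3. By Lagrange's theorem the order of any subgroup divides 12; the divisors of 12 are 1, 2, 3, 4, 6, 12.

Answer: 1, 2, 3, 4, 6, 12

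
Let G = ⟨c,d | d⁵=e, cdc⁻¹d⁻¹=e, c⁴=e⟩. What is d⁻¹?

The order of d is 5 (smallest k with dᵏ = e), so d⁻¹ = d⁴ = d⁴.
Check: d · (d⁴) → d · d⁴ = e, giving e as required.

Answer: d⁴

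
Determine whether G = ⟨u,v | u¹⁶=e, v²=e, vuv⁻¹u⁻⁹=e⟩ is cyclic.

Every cyclic group is abelian. But u·v = uv while v·u = u⁹v, so u·v ≠ v·u and G is not abelian. Hence G is not cyclic.

Answer: No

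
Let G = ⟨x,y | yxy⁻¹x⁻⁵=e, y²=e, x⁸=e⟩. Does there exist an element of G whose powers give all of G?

Every cyclic group is abelian. But x·y = xy while y·x = x⁵y, so x·y ≠ y·x and G is not abelian. Hence G is not cyclic.

Answer: No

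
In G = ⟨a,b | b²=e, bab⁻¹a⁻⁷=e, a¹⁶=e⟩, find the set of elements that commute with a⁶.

⟨a⁶⟩ ⊆ C_G(a⁶) since powers of a⁶ commute with a⁶; so |C_G(a⁶)| ≥ |⟨a⁶⟩| = 8.
By orbit–stabilizer, |C_G(a⁶)| = |G| / |conj. class of a⁶| = 32 / 2 = 16.
The 16 elements commuting with a⁶ are {e, a, a², a³, a⁴, a⁵, a⁶, a⁷, a⁸, a⁹, a¹⁰, a¹¹, a¹², a¹³, a¹⁴, a¹⁵}.

Answer: {e, a, a², a³, a⁴, a⁵, a⁶, a⁷, a⁸, a⁹, a¹⁰, a¹¹, a¹², a¹³, a¹⁴, a¹⁵}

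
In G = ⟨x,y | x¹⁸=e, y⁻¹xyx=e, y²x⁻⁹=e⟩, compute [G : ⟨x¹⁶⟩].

First find ord(x¹⁶) by computing successive powers:
  (x¹⁶)¹ = x¹⁶, (x¹⁶)² = x¹⁴, (x¹⁶)³ = x¹², (x¹⁶)⁴ = x¹⁰, (x¹⁶)⁵ = x⁸, (x¹⁶)⁶ = x⁶, (x¹⁶)⁷ = x⁴, (x¹⁶)⁸ = x², (x¹⁶)⁹ = e.
So |⟨x¹⁶⟩| = ord(x¹⁶) = 9. With |G| = 36, by Lagrange [G : ⟨x¹⁶⟩] = 36/9 = 4.

Answer: 4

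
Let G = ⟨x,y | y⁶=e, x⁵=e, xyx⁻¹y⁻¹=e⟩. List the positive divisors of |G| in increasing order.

|G| = 30 = 2 · 3 · 5. By Lagrange's theorem the order of any subgroup divides 30; the divisors of 30 are 1, 2, 3, 5, 6, 10, 15, 30.

Answer: 1, 2, 3, 5, 6, 10, 15, 30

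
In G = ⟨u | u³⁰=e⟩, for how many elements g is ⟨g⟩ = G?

G is cyclic of order 30. An element generates G iff its order is 30, and a cyclic group of order 30 has exactly φ(30) = 8 such elements.

Answer: 8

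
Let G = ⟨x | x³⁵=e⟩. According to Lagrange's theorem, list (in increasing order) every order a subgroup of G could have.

|G| = 35 = 5 · 7. By Lagrange's theorem the order of any subgroup divides 35; the divisors of 35 are 1, 5, 7, 35.

Answer: 1, 5, 7, 35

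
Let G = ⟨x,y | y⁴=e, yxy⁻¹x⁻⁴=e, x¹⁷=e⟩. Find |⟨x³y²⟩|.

|⟨x³y²⟩| equals the order of x³y². Compute successive powers until reaching e:
  (x³y²)¹ = x³y², (x³y²)² = e.
The smallest positive k with (x³y²)ᵏ = e is 2, so |⟨x³y²⟩| = 2.

Answer: 2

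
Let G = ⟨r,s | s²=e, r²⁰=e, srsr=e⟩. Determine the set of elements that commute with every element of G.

An element z ∈ Z(G) iff z commutes with every generator.
For example r¹⁰ is central: (r¹⁰)·r = r¹¹ = r·(r¹⁰); (r¹⁰)·s = r¹⁰s = s·(r¹⁰).
Whereas r ∉ Z(G) since r·s = rs ≠ r¹⁹s = s·r.
Checking each of the 40 elements this way gives Z(G) = {e, r¹⁰}, of order 2.

Answer: {e, r¹⁰}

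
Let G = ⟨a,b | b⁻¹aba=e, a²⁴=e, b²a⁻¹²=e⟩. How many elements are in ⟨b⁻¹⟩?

|⟨b⁻¹⟩| equals the order of b⁻¹. Compute successive powers until reaching e:
  (b⁻¹)¹ = b⁻¹, (b⁻¹)² = a¹², (b⁻¹)³ = b, (b⁻¹)⁴ = e.
The smallest positive k with (b⁻¹)ᵏ = e is 4, so |⟨b⁻¹⟩| = 4.

Answer: 4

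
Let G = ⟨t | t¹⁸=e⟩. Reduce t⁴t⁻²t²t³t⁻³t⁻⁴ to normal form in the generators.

Multiply left to right, reducing at each step:
  (t⁴) · t⁻² = t²
  (t²) · t² = t⁴
  (t⁴) · t³ = t⁷
  (t⁷) · t⁻³ = t⁴
  (t⁴) · t⁻⁴ = e

Answer: e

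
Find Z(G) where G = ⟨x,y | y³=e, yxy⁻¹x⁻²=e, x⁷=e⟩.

An element z ∈ Z(G) iff z commutes with every generator.
For example e is central: e·x = x = x·e; e·y = y = y·e.
Whereas x ∉ Z(G) since x·y = xy ≠ x²y = y·x.
Checking each of the 21 elements this way gives Z(G) = {e}, of order 1.

Answer: {e}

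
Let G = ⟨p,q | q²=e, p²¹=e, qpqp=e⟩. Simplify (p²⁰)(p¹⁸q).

Compute (p²⁰) · (p¹⁸q) by multiplying left to right and reducing via the relations at each step:
  (p²⁰) · p¹⁸ = p¹⁷
  (p¹⁷) · q = p¹⁷q

Answer: p¹⁷q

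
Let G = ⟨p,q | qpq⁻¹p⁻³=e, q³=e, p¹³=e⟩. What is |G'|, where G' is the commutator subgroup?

G' = [G, G] is generated by all commutators. The generator-pair commutators are: [p, q] = p¹¹.
The subgroup they normally generate is {e, p, p², p³, p⁴, p⁵, p⁶, p⁷, p⁸, p⁹, p¹⁰, p¹¹, p¹²}, of order 13.
Check: |G/G'| = 39/13 = 3 is the order of the abelianisation.

Answer: 13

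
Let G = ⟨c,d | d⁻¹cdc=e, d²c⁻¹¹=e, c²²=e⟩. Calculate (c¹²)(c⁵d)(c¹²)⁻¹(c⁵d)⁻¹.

[(c¹²), (c⁵d)] = (c¹²)·(c⁵d)·(c¹²)⁻¹·(c⁵d)⁻¹.
  (c¹²) · (c⁵d) = c⁶d⁻¹
  (c⁶d⁻¹) · (c¹⁰) = c⁷d
  (c⁷d) · (c⁵d⁻¹) = c²

Answer: c²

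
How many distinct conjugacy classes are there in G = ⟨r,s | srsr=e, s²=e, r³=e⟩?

The conjugacy classes (representative and size) are:
  [e] (size 1), [r] (size 2), [rs] (size 3).
Class equation: 1 + 2 + 3 = 6 = |G|. So G has 3 conjugacy classes.

Answer: 3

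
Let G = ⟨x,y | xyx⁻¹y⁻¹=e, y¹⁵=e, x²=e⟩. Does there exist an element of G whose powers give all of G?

|G| = 30. The element xy has order 30 (its powers give 30 distinct elements), so ⟨xy⟩ = G and G is cyclic.

Answer: Yes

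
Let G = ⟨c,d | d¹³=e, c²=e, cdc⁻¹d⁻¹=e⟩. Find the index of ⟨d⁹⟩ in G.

First find ord(d⁹) by computing successive powers:
  (d⁹)¹ = d⁹, (d⁹)² = d⁵, (d⁹)³ = d, (d⁹)⁴ = d¹⁰, (d⁹)⁵ = d⁶, (d⁹)⁶ = d², (d⁹)⁷ = d¹¹, (d⁹)⁸ = d⁷, (d⁹)⁹ = d³, (d⁹)¹⁰ = d¹², (d⁹)¹¹ = d⁸, (d⁹)¹² = d⁴, (d⁹)¹³ = e.
So |⟨d⁹⟩| = ord(d⁹) = 13. With |G| = 26, by Lagrange [G : ⟨d⁹⟩] = 26/13 = 2.

Answer: 2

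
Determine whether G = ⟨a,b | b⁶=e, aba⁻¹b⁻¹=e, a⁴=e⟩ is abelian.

Each pair of generators commutes: a·b = ab = b·a. Since the generators pairwise commute, every element of G commutes with every other, so G is abelian.

Answer: Yes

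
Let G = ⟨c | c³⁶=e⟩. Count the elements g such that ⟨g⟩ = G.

G is cyclic of order 36. An element generates G iff its order is 36, and a cyclic group of order 36 has exactly φ(36) = 12 such elements.

Answer: 12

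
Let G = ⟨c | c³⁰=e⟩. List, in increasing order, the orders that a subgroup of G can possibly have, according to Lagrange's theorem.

|G| = 30 = 2 · 3 · 5. By Lagrange's theorem the order of any subgroup divides 30; the divisors of 30 are 1, 2, 3, 5, 6, 10, 15, 30.

Answer: 1, 2, 3, 5, 6, 10, 15, 30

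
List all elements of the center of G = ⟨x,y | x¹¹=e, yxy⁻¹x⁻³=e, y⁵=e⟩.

An element z ∈ Z(G) iff z commutes with every generator.
For example e is central: e·x = x = x·e; e·y = y = y·e.
Whereas x ∉ Z(G) since x·y = xy ≠ x³y = y·x.
Checking each of the 55 elements this way gives Z(G) = {e}, of order 1.

Answer: {e}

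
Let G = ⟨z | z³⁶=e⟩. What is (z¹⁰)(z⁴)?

Compute (z¹⁰) · (z⁴) by multiplying left to right and reducing via the relations at each step:
  (z¹⁰) · z⁴ = z¹⁴

Answer: z¹⁴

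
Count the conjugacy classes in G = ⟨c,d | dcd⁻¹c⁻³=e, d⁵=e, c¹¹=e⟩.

The conjugacy classes (representative and size) are:
  [e] (size 1), [c³] (size 5), [c⁶] (size 5), [c⁷d] (size 11), [c⁹d²] (size 11), [c⁷d³] (size 11), [c⁷d⁴] (size 11).
Class equation: 1 + 5 + 5 + 11 + 11 + 11 + 11 = 55 = |G|. So G has 7 conjugacy classes.

Answer: 7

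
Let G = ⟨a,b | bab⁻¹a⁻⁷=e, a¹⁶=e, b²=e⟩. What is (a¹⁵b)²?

Compute successive powers of (a¹⁵b), reducing at each step:
  (a¹⁵b)²: (a¹⁵b) · a¹⁵ = a⁸b;   (a⁸b) · b = a⁸

Answer: a⁸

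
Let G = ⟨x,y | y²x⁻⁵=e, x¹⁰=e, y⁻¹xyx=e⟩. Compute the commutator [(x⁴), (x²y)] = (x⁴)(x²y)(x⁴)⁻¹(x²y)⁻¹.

[(x⁴), (x²y)] = (x⁴)·(x²y)·(x⁴)⁻¹·(x²y)⁻¹.
  (x⁴) · (x²y) = xy⁻¹
  (xy⁻¹) · (x⁶) = y
  y · (x²y⁻¹) = x⁸

Answer: x⁸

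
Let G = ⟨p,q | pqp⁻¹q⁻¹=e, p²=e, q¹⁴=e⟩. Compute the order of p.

Compute successive powers until reaching e:
  p¹ = p, p² = e.
The smallest positive k with pᵏ = e is 2.

Answer: 2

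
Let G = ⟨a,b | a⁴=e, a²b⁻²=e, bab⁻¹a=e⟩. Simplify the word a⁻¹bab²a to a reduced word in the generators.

Multiply left to right, reducing at each step:
  (a³) · b = ab⁻¹
  (ab⁻¹) · a = b⁻¹
  (b⁻¹) · b² = b
  b · a = ab⁻¹

Answer: ab⁻¹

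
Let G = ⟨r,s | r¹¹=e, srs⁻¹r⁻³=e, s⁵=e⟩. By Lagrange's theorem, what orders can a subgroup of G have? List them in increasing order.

|G| = 55 = 5 · 11. By Lagrange's theorem the order of any subgroup divides 55; the divisors of 55 are 1, 5, 11, 55.

Answer: 1, 5, 11, 55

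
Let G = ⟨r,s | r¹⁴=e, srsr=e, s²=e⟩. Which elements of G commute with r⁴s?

⟨r⁴s⟩ ⊆ C_G(r⁴s) since powers of r⁴s commute with r⁴s; so |C_G(r⁴s)| ≥ |⟨r⁴s⟩| = 2.
By orbit–stabilizer, |C_G(r⁴s)| = |G| / |conj. class of r⁴s| = 28 / 7 = 4.
The 4 elements commuting with r⁴s are {e, r⁷, r⁴s, r¹¹s}.

Answer: {e, r⁷, r⁴s, r¹¹s}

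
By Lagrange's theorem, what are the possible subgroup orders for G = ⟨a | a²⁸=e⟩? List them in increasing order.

|G| = 28 = 2² · 7. By Lagrange's theorem the order of any subgroup divides 28; the divisors of 28 are 1, 2, 4, 7, 14, 28.

Answer: 1, 2, 4, 7, 14, 28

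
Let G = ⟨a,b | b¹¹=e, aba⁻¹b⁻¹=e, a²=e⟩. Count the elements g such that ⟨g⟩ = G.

G is cyclic of order 22. An element generates G iff its order is 22, and a cyclic group of order 22 has exactly φ(22) = 10 such elements.

Answer: 10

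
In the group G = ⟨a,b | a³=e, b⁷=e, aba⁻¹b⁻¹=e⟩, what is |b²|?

Compute successive powers until reaching e:
  (b²)¹ = b², (b²)² = b⁴, (b²)³ = b⁶, (b²)⁴ = b, (b²)⁵ = b³, (b²)⁶ = b⁵, (b²)⁷ = e.
The smallest positive k with (b²)ᵏ = e is 7.

Answer: 7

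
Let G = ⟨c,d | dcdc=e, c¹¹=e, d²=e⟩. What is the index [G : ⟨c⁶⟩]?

First find ord(c⁶) by computing successive powers:
  (c⁶)¹ = c⁶, (c⁶)² = c, (c⁶)³ = c⁷, (c⁶)⁴ = c², (c⁶)⁵ = c⁸, (c⁶)⁶ = c³, (c⁶)⁷ = c⁹, (c⁶)⁸ = c⁴, (c⁶)⁹ = c¹⁰, (c⁶)¹⁰ = c⁵, (c⁶)¹¹ = e.
So |⟨c⁶⟩| = ord(c⁶) = 11. With |G| = 22, by Lagrange [G : ⟨c⁶⟩] = 22/11 = 2.

Answer: 2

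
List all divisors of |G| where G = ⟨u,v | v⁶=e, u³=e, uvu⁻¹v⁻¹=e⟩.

|G| = 18 = 2 · 3². By Lagrange's theorem the order of any subgroup divides 18; the divisors of 18 are 1, 2, 3, 6, 9, 18.

Answer: 1, 2, 3, 6, 9, 18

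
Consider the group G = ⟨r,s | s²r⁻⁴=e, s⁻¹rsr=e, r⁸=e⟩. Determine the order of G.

Enumerate words in the generators, reducing via the relations: the distinct elements are
  {e, r, s, rs, r², r³, r⁴, r⁵, r⁶, r⁷, r²s, r³s, s⁻¹, rs⁻¹, r²s⁻¹, r³s⁻¹}.
No further products give new elements, so |G| = 16.

Answer: 16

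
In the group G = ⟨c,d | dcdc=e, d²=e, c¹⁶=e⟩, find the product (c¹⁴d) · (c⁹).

Compute (c¹⁴d) · (c⁹) by multiplying left to right and reducing via the relations at each step:
  (c¹⁴d) · c⁹ = c⁵d

Answer: c⁵d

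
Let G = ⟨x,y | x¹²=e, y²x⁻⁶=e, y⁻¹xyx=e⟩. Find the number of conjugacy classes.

The conjugacy classes (representative and size) are:
  [e] (size 1), [x¹¹] (size 2), [x²] (size 2), [x⁹] (size 2), [x⁴] (size 2), [x⁵] (size 2), [x⁶] (size 1), [x²y] (size 6), [xy] (size 6).
Class equation: 1 + 2 + 2 + 2 + 2 + 2 + 1 + 6 + 6 = 24 = |G|. So G has 9 conjugacy classes.

Answer: 9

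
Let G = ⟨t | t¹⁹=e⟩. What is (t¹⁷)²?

Compute successive powers of (t¹⁷), reducing at each step:
  (t¹⁷)²: (t¹⁷) · t¹⁷ = t¹⁵

Answer: t¹⁵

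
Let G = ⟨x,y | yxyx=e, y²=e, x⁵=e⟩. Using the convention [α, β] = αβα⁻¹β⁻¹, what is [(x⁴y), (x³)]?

[(x⁴y), (x³)] = (x⁴y)·(x³)·(x⁴y)⁻¹·(x³)⁻¹.
  (x⁴y) · (x³) = xy
  (xy) · (x⁴y) = x²
  (x²) · (x²) = x⁴

Answer: x⁴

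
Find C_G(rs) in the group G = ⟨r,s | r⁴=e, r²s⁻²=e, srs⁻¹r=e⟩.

⟨rs⟩ ⊆ C_G(rs) since powers of rs commute with rs; so |C_G(rs)| ≥ |⟨rs⟩| = 4.
By orbit–stabilizer, |C_G(rs)| = |G| / |conj. class of rs| = 8 / 2 = 4.
The 4 elements commuting with rs are {e, r², rs⁻¹, rs}.

Answer: {e, r², rs⁻¹, rs}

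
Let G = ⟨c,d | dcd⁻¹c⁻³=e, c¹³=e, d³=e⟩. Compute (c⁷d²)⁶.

Compute successive powers of (c⁷d²), reducing at each step:
  (c⁷d²)²: (c⁷d²) · c⁷ = c⁵d²;   (c⁵d²) · d² = c⁵d
  (c⁷d²)³: (c⁵d) · c⁷ = d;   d · d² = e
  (c⁷d²)⁴: e · c⁷ = c⁷;   (c⁷) · d² = c⁷d²
  (c⁷d²)⁵: (c⁷d²) · c⁷ = c⁵d²;   (c⁵d²) · d² = c⁵d
  (c⁷d²)⁶: (c⁵d) · c⁷ = d;   d · d² = e

Answer: e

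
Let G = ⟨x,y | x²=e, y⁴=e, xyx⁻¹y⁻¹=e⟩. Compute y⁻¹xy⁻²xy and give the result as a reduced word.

Multiply left to right, reducing at each step:
  (y³) · x = xy³
  (xy³) · y⁻² = xy
  (xy) · x = y
  y · y = y²

Answer: y²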